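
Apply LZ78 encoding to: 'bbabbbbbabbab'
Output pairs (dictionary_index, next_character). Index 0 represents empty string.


LZ78 encoding steps:
Dictionary: {0: ''}
Step 1: w='' (idx 0), next='b' -> output (0, 'b'), add 'b' as idx 1
Step 2: w='b' (idx 1), next='a' -> output (1, 'a'), add 'ba' as idx 2
Step 3: w='b' (idx 1), next='b' -> output (1, 'b'), add 'bb' as idx 3
Step 4: w='bb' (idx 3), next='b' -> output (3, 'b'), add 'bbb' as idx 4
Step 5: w='' (idx 0), next='a' -> output (0, 'a'), add 'a' as idx 5
Step 6: w='bb' (idx 3), next='a' -> output (3, 'a'), add 'bba' as idx 6
Step 7: w='b' (idx 1), end of input -> output (1, '')


Encoded: [(0, 'b'), (1, 'a'), (1, 'b'), (3, 'b'), (0, 'a'), (3, 'a'), (1, '')]


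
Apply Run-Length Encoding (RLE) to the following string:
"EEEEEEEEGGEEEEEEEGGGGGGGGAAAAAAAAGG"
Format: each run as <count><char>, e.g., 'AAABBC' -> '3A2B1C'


Scanning runs left to right:
  i=0: run of 'E' x 8 -> '8E'
  i=8: run of 'G' x 2 -> '2G'
  i=10: run of 'E' x 7 -> '7E'
  i=17: run of 'G' x 8 -> '8G'
  i=25: run of 'A' x 8 -> '8A'
  i=33: run of 'G' x 2 -> '2G'

RLE = 8E2G7E8G8A2G


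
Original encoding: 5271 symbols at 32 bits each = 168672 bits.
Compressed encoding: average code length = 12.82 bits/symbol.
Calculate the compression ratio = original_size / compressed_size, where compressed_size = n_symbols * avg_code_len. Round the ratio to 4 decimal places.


original_size = n_symbols * orig_bits = 5271 * 32 = 168672 bits
compressed_size = n_symbols * avg_code_len = 5271 * 12.82 = 67574.22 bits
ratio = original_size / compressed_size = 168672 / 67574.22 = 2.4961

Compression ratio = 2.4961


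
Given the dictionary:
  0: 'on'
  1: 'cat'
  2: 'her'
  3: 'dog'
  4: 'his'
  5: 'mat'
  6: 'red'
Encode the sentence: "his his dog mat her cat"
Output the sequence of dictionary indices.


Look up each word in the dictionary:
  'his' -> 4
  'his' -> 4
  'dog' -> 3
  'mat' -> 5
  'her' -> 2
  'cat' -> 1

Encoded: [4, 4, 3, 5, 2, 1]


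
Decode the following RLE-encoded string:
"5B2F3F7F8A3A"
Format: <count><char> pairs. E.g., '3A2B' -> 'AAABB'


Expanding each <count><char> pair:
  5B -> 'BBBBB'
  2F -> 'FF'
  3F -> 'FFF'
  7F -> 'FFFFFFF'
  8A -> 'AAAAAAAA'
  3A -> 'AAA'

Decoded = BBBBBFFFFFFFFFFFFAAAAAAAAAAA


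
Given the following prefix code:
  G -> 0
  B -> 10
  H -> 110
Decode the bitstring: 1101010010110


Decoding step by step:
Bits 110 -> H
Bits 10 -> B
Bits 10 -> B
Bits 0 -> G
Bits 10 -> B
Bits 110 -> H


Decoded message: HBBGBH


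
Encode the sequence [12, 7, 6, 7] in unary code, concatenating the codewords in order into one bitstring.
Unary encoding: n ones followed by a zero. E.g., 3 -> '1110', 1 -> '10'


Encode each number as n ones followed by a terminating 0:
  12 -> 1111111111110 (13 bits)
  7 -> 11111110 (8 bits)
  6 -> 1111110 (7 bits)
  7 -> 11111110 (8 bits)
Total length = 13 + 8 + 7 + 8 = 36 bits.

Unary([12, 7, 6, 7]) = 111111111111011111110111111011111110 (36 bits)


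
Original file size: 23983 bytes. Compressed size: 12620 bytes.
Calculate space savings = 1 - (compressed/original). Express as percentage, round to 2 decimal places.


ratio = compressed/original = 12620/23983 = 0.526206
savings = 1 - ratio = 1 - 0.526206 = 0.473794
as a percentage: 0.473794 * 100 = 47.38%

Space savings = 1 - 12620/23983 = 47.38%


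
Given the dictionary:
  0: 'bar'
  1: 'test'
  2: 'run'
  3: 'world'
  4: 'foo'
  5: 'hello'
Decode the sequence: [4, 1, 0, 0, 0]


Look up each index in the dictionary:
  4 -> 'foo'
  1 -> 'test'
  0 -> 'bar'
  0 -> 'bar'
  0 -> 'bar'

Decoded: "foo test bar bar bar"


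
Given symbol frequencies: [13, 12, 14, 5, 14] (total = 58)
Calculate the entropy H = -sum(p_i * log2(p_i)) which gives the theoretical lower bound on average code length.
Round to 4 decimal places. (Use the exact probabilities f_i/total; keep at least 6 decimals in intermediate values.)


Per-symbol terms -p_i * log2(p_i) with p_i = f_i/58:
  p = 13/58 = 0.224138: log2(p) = -2.157541, -p*log2(p) = 0.483587
  p = 12/58 = 0.206897: log2(p) = -2.273018, -p*log2(p) = 0.470280
  p = 14/58 = 0.241379: log2(p) = -2.050626, -p*log2(p) = 0.494979
  p = 5/58 = 0.086207: log2(p) = -3.536053, -p*log2(p) = 0.304832
  p = 14/58 = 0.241379: log2(p) = -2.050626, -p*log2(p) = 0.494979
H = 0.483587 + 0.470280 + 0.494979 + 0.304832 + 0.494979 = 2.248657

H = 2.2487 bits/symbol


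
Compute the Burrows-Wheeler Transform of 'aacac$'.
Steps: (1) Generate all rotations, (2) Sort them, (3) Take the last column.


Rotations (sorted):
  0: $aacac -> last char: c
  1: aacac$ -> last char: $
  2: ac$aac -> last char: c
  3: acac$a -> last char: a
  4: c$aaca -> last char: a
  5: cac$aa -> last char: a


BWT = c$caaa


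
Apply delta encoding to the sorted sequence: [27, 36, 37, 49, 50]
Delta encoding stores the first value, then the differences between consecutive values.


First value: 27
Deltas:
  36 - 27 = 9
  37 - 36 = 1
  49 - 37 = 12
  50 - 49 = 1


Delta encoded: [27, 9, 1, 12, 1]


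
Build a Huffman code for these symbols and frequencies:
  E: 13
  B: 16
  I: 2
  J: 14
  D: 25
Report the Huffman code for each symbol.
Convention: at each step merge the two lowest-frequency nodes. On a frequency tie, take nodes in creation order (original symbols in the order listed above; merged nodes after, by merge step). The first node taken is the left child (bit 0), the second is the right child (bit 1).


Huffman tree construction:
Step 1: Merge I(2) + E(13) = 15
Step 2: Merge J(14) + (I+E)(15) = 29
Step 3: Merge B(16) + D(25) = 41
Step 4: Merge (J+(I+E))(29) + (B+D)(41) = 70
Read each symbol's code off the tree from the root (left child = 0, right child = 1).

Codes:
  E: 011 (length 3)
  B: 10 (length 2)
  I: 010 (length 3)
  J: 00 (length 2)
  D: 11 (length 2)
Average code length: 155/70 = 2.2143 bits/symbol


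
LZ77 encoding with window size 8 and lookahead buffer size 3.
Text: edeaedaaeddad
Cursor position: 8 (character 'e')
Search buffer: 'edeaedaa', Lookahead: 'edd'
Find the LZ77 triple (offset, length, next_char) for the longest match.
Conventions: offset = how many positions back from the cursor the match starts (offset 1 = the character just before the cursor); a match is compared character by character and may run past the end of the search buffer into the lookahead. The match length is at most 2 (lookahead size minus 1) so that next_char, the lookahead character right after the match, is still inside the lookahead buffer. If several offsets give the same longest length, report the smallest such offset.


Try each offset into the search buffer:
  offset=1 (pos 7, char 'a'): match length 0
  offset=2 (pos 6, char 'a'): match length 0
  offset=3 (pos 5, char 'd'): match length 0
  offset=4 (pos 4, char 'e'): match length 2
  offset=5 (pos 3, char 'a'): match length 0
  offset=6 (pos 2, char 'e'): match length 1
  offset=7 (pos 1, char 'd'): match length 0
  offset=8 (pos 0, char 'e'): match length 2
Longest match has length 2, found at offsets 4, 8; take the smallest, offset 4.
next_char = character at position 8 + 2 = 10 -> 'd'

Best match: offset=4, length=2 (matching 'ed' starting at position 4)
LZ77 triple: (4, 2, 'd')


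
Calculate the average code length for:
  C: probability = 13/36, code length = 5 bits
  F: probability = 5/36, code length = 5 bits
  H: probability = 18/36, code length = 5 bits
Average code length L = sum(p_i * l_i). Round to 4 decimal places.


Weighted contributions p_i * l_i:
  C: (13/36) * 5 = 65/36
  F: (5/36) * 5 = 25/36
  H: (18/36) * 5 = 90/36
Sum = (65 + 25 + 90)/36 = 180/36

L = 180/36 = 5.0000 bits/symbol


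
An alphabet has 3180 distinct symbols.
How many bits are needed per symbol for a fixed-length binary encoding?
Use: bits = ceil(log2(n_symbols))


log2(3180) = 11.6348
Bracket: 2^11 = 2048 < 3180 <= 2^12 = 4096
So ceil(log2(3180)) = 12

bits = ceil(log2(3180)) = ceil(11.6348) = 12 bits


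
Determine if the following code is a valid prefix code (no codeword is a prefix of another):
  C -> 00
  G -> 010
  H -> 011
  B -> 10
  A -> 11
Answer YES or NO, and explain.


Checking each pair (does one codeword prefix another?):
  C='00' vs G='010': no prefix
  C='00' vs H='011': no prefix
  C='00' vs B='10': no prefix
  C='00' vs A='11': no prefix
  G='010' vs C='00': no prefix
  G='010' vs H='011': no prefix
  G='010' vs B='10': no prefix
  G='010' vs A='11': no prefix
  H='011' vs C='00': no prefix
  H='011' vs G='010': no prefix
  H='011' vs B='10': no prefix
  H='011' vs A='11': no prefix
  B='10' vs C='00': no prefix
  B='10' vs G='010': no prefix
  B='10' vs H='011': no prefix
  B='10' vs A='11': no prefix
  A='11' vs C='00': no prefix
  A='11' vs G='010': no prefix
  A='11' vs H='011': no prefix
  A='11' vs B='10': no prefix
No violation found over all pairs.

YES -- this is a valid prefix code. No codeword is a prefix of any other codeword.


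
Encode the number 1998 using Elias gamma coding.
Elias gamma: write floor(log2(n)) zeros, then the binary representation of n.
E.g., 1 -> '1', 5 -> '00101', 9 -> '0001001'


num_bits = floor(log2(1998)) + 1 = 11
leading_zeros = num_bits - 1 = 10
binary(1998) = 11111001110

Elias gamma(1998) = '0000000000' + '11111001110' = 000000000011111001110 (21 bits)


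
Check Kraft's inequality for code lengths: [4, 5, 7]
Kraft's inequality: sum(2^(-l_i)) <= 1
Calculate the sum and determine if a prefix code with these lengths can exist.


Sum = 2^(-4) + 2^(-5) + 2^(-7)
    = 0.0625 + 0.03125 + 0.0078125
    = 13/128 = 0.1015625
Since 0.1015625 <= 1, Kraft's inequality IS satisfied.
A prefix code with these lengths CAN exist.

Kraft sum = 0.1015625. Satisfied.


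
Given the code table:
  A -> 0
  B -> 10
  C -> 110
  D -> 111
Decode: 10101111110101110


Decoding:
10 -> B
10 -> B
111 -> D
111 -> D
0 -> A
10 -> B
111 -> D
0 -> A


Result: BBDDABDA


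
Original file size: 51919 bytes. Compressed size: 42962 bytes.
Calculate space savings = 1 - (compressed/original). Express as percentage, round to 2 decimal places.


ratio = compressed/original = 42962/51919 = 0.827481
savings = 1 - ratio = 1 - 0.827481 = 0.172519
as a percentage: 0.172519 * 100 = 17.25%

Space savings = 1 - 42962/51919 = 17.25%


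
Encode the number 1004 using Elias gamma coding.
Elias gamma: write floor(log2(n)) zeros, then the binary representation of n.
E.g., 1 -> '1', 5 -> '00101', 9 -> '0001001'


num_bits = floor(log2(1004)) + 1 = 10
leading_zeros = num_bits - 1 = 9
binary(1004) = 1111101100

Elias gamma(1004) = '000000000' + '1111101100' = 0000000001111101100 (19 bits)


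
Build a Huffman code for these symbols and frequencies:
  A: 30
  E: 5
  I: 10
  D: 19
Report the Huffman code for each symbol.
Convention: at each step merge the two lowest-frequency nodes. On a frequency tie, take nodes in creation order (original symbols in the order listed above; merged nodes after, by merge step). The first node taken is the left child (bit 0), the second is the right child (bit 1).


Huffman tree construction:
Step 1: Merge E(5) + I(10) = 15
Step 2: Merge (E+I)(15) + D(19) = 34
Step 3: Merge A(30) + ((E+I)+D)(34) = 64
Read each symbol's code off the tree from the root (left child = 0, right child = 1).

Codes:
  A: 0 (length 1)
  E: 100 (length 3)
  I: 101 (length 3)
  D: 11 (length 2)
Average code length: 113/64 = 1.7656 bits/symbol


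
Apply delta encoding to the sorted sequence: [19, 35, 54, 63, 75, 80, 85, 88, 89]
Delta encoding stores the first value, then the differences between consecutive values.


First value: 19
Deltas:
  35 - 19 = 16
  54 - 35 = 19
  63 - 54 = 9
  75 - 63 = 12
  80 - 75 = 5
  85 - 80 = 5
  88 - 85 = 3
  89 - 88 = 1


Delta encoded: [19, 16, 19, 9, 12, 5, 5, 3, 1]


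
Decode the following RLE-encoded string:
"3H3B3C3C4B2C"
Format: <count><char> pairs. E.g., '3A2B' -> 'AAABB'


Expanding each <count><char> pair:
  3H -> 'HHH'
  3B -> 'BBB'
  3C -> 'CCC'
  3C -> 'CCC'
  4B -> 'BBBB'
  2C -> 'CC'

Decoded = HHHBBBCCCCCCBBBBCC


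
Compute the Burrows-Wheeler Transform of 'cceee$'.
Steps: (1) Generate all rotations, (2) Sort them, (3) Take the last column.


Rotations (sorted):
  0: $cceee -> last char: e
  1: cceee$ -> last char: $
  2: ceee$c -> last char: c
  3: e$ccee -> last char: e
  4: ee$cce -> last char: e
  5: eee$cc -> last char: c


BWT = e$ceec


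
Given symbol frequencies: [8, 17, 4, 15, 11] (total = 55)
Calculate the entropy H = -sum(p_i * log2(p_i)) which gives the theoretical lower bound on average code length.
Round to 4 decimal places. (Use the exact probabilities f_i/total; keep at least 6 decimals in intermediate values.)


Per-symbol terms -p_i * log2(p_i) with p_i = f_i/55:
  p = 8/55 = 0.145455: log2(p) = -2.781360, -p*log2(p) = 0.404561
  p = 17/55 = 0.309091: log2(p) = -1.693897, -p*log2(p) = 0.523568
  p = 4/55 = 0.072727: log2(p) = -3.781360, -p*log2(p) = 0.275008
  p = 15/55 = 0.272727: log2(p) = -1.874469, -p*log2(p) = 0.511219
  p = 11/55 = 0.200000: log2(p) = -2.321928, -p*log2(p) = 0.464386
H = 0.404561 + 0.523568 + 0.275008 + 0.511219 + 0.464386 = 2.178742

H = 2.1787 bits/symbol


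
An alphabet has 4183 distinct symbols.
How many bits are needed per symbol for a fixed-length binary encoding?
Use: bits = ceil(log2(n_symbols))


log2(4183) = 12.0303
Bracket: 2^12 = 4096 < 4183 <= 2^13 = 8192
So ceil(log2(4183)) = 13

bits = ceil(log2(4183)) = ceil(12.0303) = 13 bits


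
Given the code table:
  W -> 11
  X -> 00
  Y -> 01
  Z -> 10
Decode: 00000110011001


Decoding:
00 -> X
00 -> X
01 -> Y
10 -> Z
01 -> Y
10 -> Z
01 -> Y


Result: XXYZYZY


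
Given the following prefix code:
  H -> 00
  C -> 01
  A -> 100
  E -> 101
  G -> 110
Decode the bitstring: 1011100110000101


Decoding step by step:
Bits 101 -> E
Bits 110 -> G
Bits 01 -> C
Bits 100 -> A
Bits 00 -> H
Bits 101 -> E


Decoded message: EGCAHE


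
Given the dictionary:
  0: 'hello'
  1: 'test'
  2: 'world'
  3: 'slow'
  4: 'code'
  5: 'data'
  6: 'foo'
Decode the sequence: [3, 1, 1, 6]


Look up each index in the dictionary:
  3 -> 'slow'
  1 -> 'test'
  1 -> 'test'
  6 -> 'foo'

Decoded: "slow test test foo"


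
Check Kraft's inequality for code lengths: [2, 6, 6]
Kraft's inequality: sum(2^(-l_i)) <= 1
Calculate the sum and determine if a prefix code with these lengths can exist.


Sum = 2^(-2) + 2^(-6) + 2^(-6)
    = 0.25 + 0.015625 + 0.015625
    = 18/64 = 0.28125
Since 0.28125 <= 1, Kraft's inequality IS satisfied.
A prefix code with these lengths CAN exist.

Kraft sum = 0.28125. Satisfied.


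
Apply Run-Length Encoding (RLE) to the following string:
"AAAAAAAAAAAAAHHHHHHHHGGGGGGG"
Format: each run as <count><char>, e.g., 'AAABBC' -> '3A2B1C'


Scanning runs left to right:
  i=0: run of 'A' x 13 -> '13A'
  i=13: run of 'H' x 8 -> '8H'
  i=21: run of 'G' x 7 -> '7G'

RLE = 13A8H7G


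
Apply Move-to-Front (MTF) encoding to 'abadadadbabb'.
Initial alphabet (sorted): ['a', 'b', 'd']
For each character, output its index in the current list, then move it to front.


MTF encoding:
'a': index 0 in ['a', 'b', 'd'] -> ['a', 'b', 'd']
'b': index 1 in ['a', 'b', 'd'] -> ['b', 'a', 'd']
'a': index 1 in ['b', 'a', 'd'] -> ['a', 'b', 'd']
'd': index 2 in ['a', 'b', 'd'] -> ['d', 'a', 'b']
'a': index 1 in ['d', 'a', 'b'] -> ['a', 'd', 'b']
'd': index 1 in ['a', 'd', 'b'] -> ['d', 'a', 'b']
'a': index 1 in ['d', 'a', 'b'] -> ['a', 'd', 'b']
'd': index 1 in ['a', 'd', 'b'] -> ['d', 'a', 'b']
'b': index 2 in ['d', 'a', 'b'] -> ['b', 'd', 'a']
'a': index 2 in ['b', 'd', 'a'] -> ['a', 'b', 'd']
'b': index 1 in ['a', 'b', 'd'] -> ['b', 'a', 'd']
'b': index 0 in ['b', 'a', 'd'] -> ['b', 'a', 'd']


Output: [0, 1, 1, 2, 1, 1, 1, 1, 2, 2, 1, 0]


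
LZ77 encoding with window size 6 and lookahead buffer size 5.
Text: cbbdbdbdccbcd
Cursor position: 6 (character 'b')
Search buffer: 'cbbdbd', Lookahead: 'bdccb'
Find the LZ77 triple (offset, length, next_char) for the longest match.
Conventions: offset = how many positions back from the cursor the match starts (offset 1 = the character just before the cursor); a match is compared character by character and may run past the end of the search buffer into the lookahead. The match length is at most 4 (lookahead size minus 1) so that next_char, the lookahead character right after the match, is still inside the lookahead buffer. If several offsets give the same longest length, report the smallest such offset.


Try each offset into the search buffer:
  offset=1 (pos 5, char 'd'): match length 0
  offset=2 (pos 4, char 'b'): match length 2
  offset=3 (pos 3, char 'd'): match length 0
  offset=4 (pos 2, char 'b'): match length 2
  offset=5 (pos 1, char 'b'): match length 1
  offset=6 (pos 0, char 'c'): match length 0
Longest match has length 2, found at offsets 2, 4; take the smallest, offset 2.
next_char = character at position 6 + 2 = 8 -> 'c'

Best match: offset=2, length=2 (matching 'bd' starting at position 4)
LZ77 triple: (2, 2, 'c')


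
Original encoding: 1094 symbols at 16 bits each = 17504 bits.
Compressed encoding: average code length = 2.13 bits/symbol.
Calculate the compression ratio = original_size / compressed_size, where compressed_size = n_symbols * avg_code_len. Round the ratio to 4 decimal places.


original_size = n_symbols * orig_bits = 1094 * 16 = 17504 bits
compressed_size = n_symbols * avg_code_len = 1094 * 2.13 = 2330.22 bits
ratio = original_size / compressed_size = 17504 / 2330.22 = 7.5117

Compression ratio = 7.5117


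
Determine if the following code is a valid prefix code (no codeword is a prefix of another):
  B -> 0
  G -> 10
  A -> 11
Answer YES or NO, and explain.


Checking each pair (does one codeword prefix another?):
  B='0' vs G='10': no prefix
  B='0' vs A='11': no prefix
  G='10' vs B='0': no prefix
  G='10' vs A='11': no prefix
  A='11' vs B='0': no prefix
  A='11' vs G='10': no prefix
No violation found over all pairs.

YES -- this is a valid prefix code. No codeword is a prefix of any other codeword.


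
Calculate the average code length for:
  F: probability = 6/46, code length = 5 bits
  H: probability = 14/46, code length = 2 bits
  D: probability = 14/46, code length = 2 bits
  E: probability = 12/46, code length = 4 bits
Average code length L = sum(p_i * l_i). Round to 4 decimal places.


Weighted contributions p_i * l_i:
  F: (6/46) * 5 = 30/46
  H: (14/46) * 2 = 28/46
  D: (14/46) * 2 = 28/46
  E: (12/46) * 4 = 48/46
Sum = (30 + 28 + 28 + 48)/46 = 134/46

L = 134/46 = 2.9130 bits/symbol


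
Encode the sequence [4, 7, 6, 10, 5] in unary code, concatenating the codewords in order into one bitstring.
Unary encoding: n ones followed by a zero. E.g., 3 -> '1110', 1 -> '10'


Encode each number as n ones followed by a terminating 0:
  4 -> 11110 (5 bits)
  7 -> 11111110 (8 bits)
  6 -> 1111110 (7 bits)
  10 -> 11111111110 (11 bits)
  5 -> 111110 (6 bits)
Total length = 5 + 8 + 7 + 11 + 6 = 37 bits.

Unary([4, 7, 6, 10, 5]) = 1111011111110111111011111111110111110 (37 bits)


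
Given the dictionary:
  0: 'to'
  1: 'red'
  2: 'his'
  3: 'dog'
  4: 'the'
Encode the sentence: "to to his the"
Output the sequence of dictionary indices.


Look up each word in the dictionary:
  'to' -> 0
  'to' -> 0
  'his' -> 2
  'the' -> 4

Encoded: [0, 0, 2, 4]


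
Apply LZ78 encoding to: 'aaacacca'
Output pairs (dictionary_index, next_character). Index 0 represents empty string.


LZ78 encoding steps:
Dictionary: {0: ''}
Step 1: w='' (idx 0), next='a' -> output (0, 'a'), add 'a' as idx 1
Step 2: w='a' (idx 1), next='a' -> output (1, 'a'), add 'aa' as idx 2
Step 3: w='' (idx 0), next='c' -> output (0, 'c'), add 'c' as idx 3
Step 4: w='a' (idx 1), next='c' -> output (1, 'c'), add 'ac' as idx 4
Step 5: w='c' (idx 3), next='a' -> output (3, 'a'), add 'ca' as idx 5


Encoded: [(0, 'a'), (1, 'a'), (0, 'c'), (1, 'c'), (3, 'a')]


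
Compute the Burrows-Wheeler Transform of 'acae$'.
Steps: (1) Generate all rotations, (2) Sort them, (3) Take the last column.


Rotations (sorted):
  0: $acae -> last char: e
  1: acae$ -> last char: $
  2: ae$ac -> last char: c
  3: cae$a -> last char: a
  4: e$aca -> last char: a


BWT = e$caa


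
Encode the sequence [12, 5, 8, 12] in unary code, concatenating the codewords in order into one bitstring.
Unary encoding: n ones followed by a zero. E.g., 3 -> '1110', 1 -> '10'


Encode each number as n ones followed by a terminating 0:
  12 -> 1111111111110 (13 bits)
  5 -> 111110 (6 bits)
  8 -> 111111110 (9 bits)
  12 -> 1111111111110 (13 bits)
Total length = 13 + 6 + 9 + 13 = 41 bits.

Unary([12, 5, 8, 12]) = 11111111111101111101111111101111111111110 (41 bits)


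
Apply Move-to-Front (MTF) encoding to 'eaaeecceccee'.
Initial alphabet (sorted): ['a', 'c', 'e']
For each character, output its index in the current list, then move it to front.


MTF encoding:
'e': index 2 in ['a', 'c', 'e'] -> ['e', 'a', 'c']
'a': index 1 in ['e', 'a', 'c'] -> ['a', 'e', 'c']
'a': index 0 in ['a', 'e', 'c'] -> ['a', 'e', 'c']
'e': index 1 in ['a', 'e', 'c'] -> ['e', 'a', 'c']
'e': index 0 in ['e', 'a', 'c'] -> ['e', 'a', 'c']
'c': index 2 in ['e', 'a', 'c'] -> ['c', 'e', 'a']
'c': index 0 in ['c', 'e', 'a'] -> ['c', 'e', 'a']
'e': index 1 in ['c', 'e', 'a'] -> ['e', 'c', 'a']
'c': index 1 in ['e', 'c', 'a'] -> ['c', 'e', 'a']
'c': index 0 in ['c', 'e', 'a'] -> ['c', 'e', 'a']
'e': index 1 in ['c', 'e', 'a'] -> ['e', 'c', 'a']
'e': index 0 in ['e', 'c', 'a'] -> ['e', 'c', 'a']


Output: [2, 1, 0, 1, 0, 2, 0, 1, 1, 0, 1, 0]


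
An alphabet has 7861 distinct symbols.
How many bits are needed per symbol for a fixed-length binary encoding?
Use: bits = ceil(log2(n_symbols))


log2(7861) = 12.9405
Bracket: 2^12 = 4096 < 7861 <= 2^13 = 8192
So ceil(log2(7861)) = 13

bits = ceil(log2(7861)) = ceil(12.9405) = 13 bits


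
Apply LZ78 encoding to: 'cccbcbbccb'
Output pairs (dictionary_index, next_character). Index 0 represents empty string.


LZ78 encoding steps:
Dictionary: {0: ''}
Step 1: w='' (idx 0), next='c' -> output (0, 'c'), add 'c' as idx 1
Step 2: w='c' (idx 1), next='c' -> output (1, 'c'), add 'cc' as idx 2
Step 3: w='' (idx 0), next='b' -> output (0, 'b'), add 'b' as idx 3
Step 4: w='c' (idx 1), next='b' -> output (1, 'b'), add 'cb' as idx 4
Step 5: w='b' (idx 3), next='c' -> output (3, 'c'), add 'bc' as idx 5
Step 6: w='cb' (idx 4), end of input -> output (4, '')


Encoded: [(0, 'c'), (1, 'c'), (0, 'b'), (1, 'b'), (3, 'c'), (4, '')]


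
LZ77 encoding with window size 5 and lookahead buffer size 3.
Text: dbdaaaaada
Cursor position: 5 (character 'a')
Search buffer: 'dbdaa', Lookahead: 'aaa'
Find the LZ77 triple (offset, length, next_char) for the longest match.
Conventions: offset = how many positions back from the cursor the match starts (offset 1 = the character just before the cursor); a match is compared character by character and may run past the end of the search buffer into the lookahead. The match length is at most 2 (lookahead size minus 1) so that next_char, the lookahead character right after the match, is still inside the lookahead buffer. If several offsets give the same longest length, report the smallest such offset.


Try each offset into the search buffer:
  offset=1 (pos 4, char 'a'): match length 2
  offset=2 (pos 3, char 'a'): match length 2
  offset=3 (pos 2, char 'd'): match length 0
  offset=4 (pos 1, char 'b'): match length 0
  offset=5 (pos 0, char 'd'): match length 0
Longest match has length 2, found at offsets 1, 2; take the smallest, offset 1.
next_char = character at position 5 + 2 = 7 -> 'a'

Best match: offset=1, length=2 (matching 'aa' starting at position 4)
LZ77 triple: (1, 2, 'a')


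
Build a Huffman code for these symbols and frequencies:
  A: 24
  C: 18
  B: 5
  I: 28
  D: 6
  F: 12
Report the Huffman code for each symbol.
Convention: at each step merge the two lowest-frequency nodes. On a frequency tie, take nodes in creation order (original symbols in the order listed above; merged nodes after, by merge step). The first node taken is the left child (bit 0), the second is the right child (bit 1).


Huffman tree construction:
Step 1: Merge B(5) + D(6) = 11
Step 2: Merge (B+D)(11) + F(12) = 23
Step 3: Merge C(18) + ((B+D)+F)(23) = 41
Step 4: Merge A(24) + I(28) = 52
Step 5: Merge (C+((B+D)+F))(41) + (A+I)(52) = 93
Read each symbol's code off the tree from the root (left child = 0, right child = 1).

Codes:
  A: 10 (length 2)
  C: 00 (length 2)
  B: 0100 (length 4)
  I: 11 (length 2)
  D: 0101 (length 4)
  F: 011 (length 3)
Average code length: 220/93 = 2.3656 bits/symbol


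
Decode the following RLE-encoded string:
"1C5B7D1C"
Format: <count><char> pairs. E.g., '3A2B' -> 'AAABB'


Expanding each <count><char> pair:
  1C -> 'C'
  5B -> 'BBBBB'
  7D -> 'DDDDDDD'
  1C -> 'C'

Decoded = CBBBBBDDDDDDDC


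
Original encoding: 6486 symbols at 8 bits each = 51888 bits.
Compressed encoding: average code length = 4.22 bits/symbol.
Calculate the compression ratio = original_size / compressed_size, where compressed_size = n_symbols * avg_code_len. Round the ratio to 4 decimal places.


original_size = n_symbols * orig_bits = 6486 * 8 = 51888 bits
compressed_size = n_symbols * avg_code_len = 6486 * 4.22 = 27370.92 bits
ratio = original_size / compressed_size = 51888 / 27370.92 = 1.8957

Compression ratio = 1.8957


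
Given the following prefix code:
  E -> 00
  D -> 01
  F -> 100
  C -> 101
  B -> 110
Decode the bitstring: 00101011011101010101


Decoding step by step:
Bits 00 -> E
Bits 101 -> C
Bits 01 -> D
Bits 101 -> C
Bits 110 -> B
Bits 101 -> C
Bits 01 -> D
Bits 01 -> D


Decoded message: ECDCBCDD


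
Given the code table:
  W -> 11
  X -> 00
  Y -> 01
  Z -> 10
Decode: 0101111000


Decoding:
01 -> Y
01 -> Y
11 -> W
10 -> Z
00 -> X


Result: YYWZX


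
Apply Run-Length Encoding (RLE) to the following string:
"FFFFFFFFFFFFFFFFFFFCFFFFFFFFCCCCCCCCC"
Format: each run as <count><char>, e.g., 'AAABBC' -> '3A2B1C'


Scanning runs left to right:
  i=0: run of 'F' x 19 -> '19F'
  i=19: run of 'C' x 1 -> '1C'
  i=20: run of 'F' x 8 -> '8F'
  i=28: run of 'C' x 9 -> '9C'

RLE = 19F1C8F9C


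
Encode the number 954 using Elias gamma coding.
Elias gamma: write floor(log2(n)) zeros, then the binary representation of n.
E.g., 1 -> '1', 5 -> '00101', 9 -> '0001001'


num_bits = floor(log2(954)) + 1 = 10
leading_zeros = num_bits - 1 = 9
binary(954) = 1110111010

Elias gamma(954) = '000000000' + '1110111010' = 0000000001110111010 (19 bits)


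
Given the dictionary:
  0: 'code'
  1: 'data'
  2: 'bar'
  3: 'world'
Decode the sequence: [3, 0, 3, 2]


Look up each index in the dictionary:
  3 -> 'world'
  0 -> 'code'
  3 -> 'world'
  2 -> 'bar'

Decoded: "world code world bar"


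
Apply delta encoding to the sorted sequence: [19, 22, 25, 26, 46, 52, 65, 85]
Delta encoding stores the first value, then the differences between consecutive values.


First value: 19
Deltas:
  22 - 19 = 3
  25 - 22 = 3
  26 - 25 = 1
  46 - 26 = 20
  52 - 46 = 6
  65 - 52 = 13
  85 - 65 = 20


Delta encoded: [19, 3, 3, 1, 20, 6, 13, 20]


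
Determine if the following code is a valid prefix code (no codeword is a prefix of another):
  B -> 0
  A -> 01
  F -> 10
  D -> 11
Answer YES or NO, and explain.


Checking each pair (does one codeword prefix another?):
  B='0' vs A='01': prefix -- VIOLATION

NO -- this is NOT a valid prefix code. B (0) is a prefix of A (01).


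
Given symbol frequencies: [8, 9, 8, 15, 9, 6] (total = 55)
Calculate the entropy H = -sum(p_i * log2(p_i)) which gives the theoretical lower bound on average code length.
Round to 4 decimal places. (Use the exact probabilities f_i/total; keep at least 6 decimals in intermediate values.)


Per-symbol terms -p_i * log2(p_i) with p_i = f_i/55:
  p = 8/55 = 0.145455: log2(p) = -2.781360, -p*log2(p) = 0.404561
  p = 9/55 = 0.163636: log2(p) = -2.611435, -p*log2(p) = 0.427326
  p = 8/55 = 0.145455: log2(p) = -2.781360, -p*log2(p) = 0.404561
  p = 15/55 = 0.272727: log2(p) = -1.874469, -p*log2(p) = 0.511219
  p = 9/55 = 0.163636: log2(p) = -2.611435, -p*log2(p) = 0.427326
  p = 6/55 = 0.109091: log2(p) = -3.196397, -p*log2(p) = 0.348698
H = 0.404561 + 0.427326 + 0.404561 + 0.511219 + 0.427326 + 0.348698 = 2.523691

H = 2.5237 bits/symbol


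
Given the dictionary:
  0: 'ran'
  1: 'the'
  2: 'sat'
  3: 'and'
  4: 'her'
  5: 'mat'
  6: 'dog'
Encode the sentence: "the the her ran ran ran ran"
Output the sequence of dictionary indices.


Look up each word in the dictionary:
  'the' -> 1
  'the' -> 1
  'her' -> 4
  'ran' -> 0
  'ran' -> 0
  'ran' -> 0
  'ran' -> 0

Encoded: [1, 1, 4, 0, 0, 0, 0]


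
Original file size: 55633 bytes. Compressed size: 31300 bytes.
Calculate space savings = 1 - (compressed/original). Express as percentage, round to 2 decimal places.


ratio = compressed/original = 31300/55633 = 0.562616
savings = 1 - ratio = 1 - 0.562616 = 0.437384
as a percentage: 0.437384 * 100 = 43.74%

Space savings = 1 - 31300/55633 = 43.74%


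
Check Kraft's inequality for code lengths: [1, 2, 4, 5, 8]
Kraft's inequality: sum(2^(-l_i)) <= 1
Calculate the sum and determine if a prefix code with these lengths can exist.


Sum = 2^(-1) + 2^(-2) + 2^(-4) + 2^(-5) + 2^(-8)
    = 0.5 + 0.25 + 0.0625 + 0.03125 + 0.00390625
    = 217/256 = 0.84765625
Since 0.84765625 <= 1, Kraft's inequality IS satisfied.
A prefix code with these lengths CAN exist.

Kraft sum = 0.84765625. Satisfied.


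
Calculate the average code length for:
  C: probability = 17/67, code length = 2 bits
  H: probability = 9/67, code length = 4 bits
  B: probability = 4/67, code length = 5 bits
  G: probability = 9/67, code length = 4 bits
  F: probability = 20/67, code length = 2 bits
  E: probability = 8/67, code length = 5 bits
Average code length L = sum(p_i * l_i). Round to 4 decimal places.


Weighted contributions p_i * l_i:
  C: (17/67) * 2 = 34/67
  H: (9/67) * 4 = 36/67
  B: (4/67) * 5 = 20/67
  G: (9/67) * 4 = 36/67
  F: (20/67) * 2 = 40/67
  E: (8/67) * 5 = 40/67
Sum = (34 + 36 + 20 + 36 + 40 + 40)/67 = 206/67

L = 206/67 = 3.0746 bits/symbol


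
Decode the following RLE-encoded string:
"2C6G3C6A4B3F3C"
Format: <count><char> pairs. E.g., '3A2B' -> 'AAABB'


Expanding each <count><char> pair:
  2C -> 'CC'
  6G -> 'GGGGGG'
  3C -> 'CCC'
  6A -> 'AAAAAA'
  4B -> 'BBBB'
  3F -> 'FFF'
  3C -> 'CCC'

Decoded = CCGGGGGGCCCAAAAAABBBBFFFCCC


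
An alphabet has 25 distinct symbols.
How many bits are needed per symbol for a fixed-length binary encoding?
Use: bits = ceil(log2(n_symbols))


log2(25) = 4.6439
Bracket: 2^4 = 16 < 25 <= 2^5 = 32
So ceil(log2(25)) = 5

bits = ceil(log2(25)) = ceil(4.6439) = 5 bits


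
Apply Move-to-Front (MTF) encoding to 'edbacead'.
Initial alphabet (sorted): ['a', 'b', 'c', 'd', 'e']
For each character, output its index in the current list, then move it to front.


MTF encoding:
'e': index 4 in ['a', 'b', 'c', 'd', 'e'] -> ['e', 'a', 'b', 'c', 'd']
'd': index 4 in ['e', 'a', 'b', 'c', 'd'] -> ['d', 'e', 'a', 'b', 'c']
'b': index 3 in ['d', 'e', 'a', 'b', 'c'] -> ['b', 'd', 'e', 'a', 'c']
'a': index 3 in ['b', 'd', 'e', 'a', 'c'] -> ['a', 'b', 'd', 'e', 'c']
'c': index 4 in ['a', 'b', 'd', 'e', 'c'] -> ['c', 'a', 'b', 'd', 'e']
'e': index 4 in ['c', 'a', 'b', 'd', 'e'] -> ['e', 'c', 'a', 'b', 'd']
'a': index 2 in ['e', 'c', 'a', 'b', 'd'] -> ['a', 'e', 'c', 'b', 'd']
'd': index 4 in ['a', 'e', 'c', 'b', 'd'] -> ['d', 'a', 'e', 'c', 'b']


Output: [4, 4, 3, 3, 4, 4, 2, 4]


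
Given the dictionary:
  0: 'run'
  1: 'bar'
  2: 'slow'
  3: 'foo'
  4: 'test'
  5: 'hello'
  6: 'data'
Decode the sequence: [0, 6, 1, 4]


Look up each index in the dictionary:
  0 -> 'run'
  6 -> 'data'
  1 -> 'bar'
  4 -> 'test'

Decoded: "run data bar test"


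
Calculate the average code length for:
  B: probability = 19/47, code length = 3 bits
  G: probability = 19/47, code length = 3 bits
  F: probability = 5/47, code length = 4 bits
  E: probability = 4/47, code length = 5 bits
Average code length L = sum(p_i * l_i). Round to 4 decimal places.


Weighted contributions p_i * l_i:
  B: (19/47) * 3 = 57/47
  G: (19/47) * 3 = 57/47
  F: (5/47) * 4 = 20/47
  E: (4/47) * 5 = 20/47
Sum = (57 + 57 + 20 + 20)/47 = 154/47

L = 154/47 = 3.2766 bits/symbol


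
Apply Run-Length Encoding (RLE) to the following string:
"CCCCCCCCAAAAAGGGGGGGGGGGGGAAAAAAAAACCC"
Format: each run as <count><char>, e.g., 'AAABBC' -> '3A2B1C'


Scanning runs left to right:
  i=0: run of 'C' x 8 -> '8C'
  i=8: run of 'A' x 5 -> '5A'
  i=13: run of 'G' x 13 -> '13G'
  i=26: run of 'A' x 9 -> '9A'
  i=35: run of 'C' x 3 -> '3C'

RLE = 8C5A13G9A3C


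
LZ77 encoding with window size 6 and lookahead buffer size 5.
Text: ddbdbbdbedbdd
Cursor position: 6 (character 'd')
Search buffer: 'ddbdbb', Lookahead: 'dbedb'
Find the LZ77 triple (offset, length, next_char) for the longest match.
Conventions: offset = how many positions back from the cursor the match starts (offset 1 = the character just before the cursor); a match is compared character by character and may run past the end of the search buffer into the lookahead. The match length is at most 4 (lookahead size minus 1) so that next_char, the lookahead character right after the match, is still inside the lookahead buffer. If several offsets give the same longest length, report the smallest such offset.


Try each offset into the search buffer:
  offset=1 (pos 5, char 'b'): match length 0
  offset=2 (pos 4, char 'b'): match length 0
  offset=3 (pos 3, char 'd'): match length 2
  offset=4 (pos 2, char 'b'): match length 0
  offset=5 (pos 1, char 'd'): match length 2
  offset=6 (pos 0, char 'd'): match length 1
Longest match has length 2, found at offsets 3, 5; take the smallest, offset 3.
next_char = character at position 6 + 2 = 8 -> 'e'

Best match: offset=3, length=2 (matching 'db' starting at position 3)
LZ77 triple: (3, 2, 'e')


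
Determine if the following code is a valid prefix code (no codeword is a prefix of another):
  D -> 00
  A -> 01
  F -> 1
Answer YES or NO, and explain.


Checking each pair (does one codeword prefix another?):
  D='00' vs A='01': no prefix
  D='00' vs F='1': no prefix
  A='01' vs D='00': no prefix
  A='01' vs F='1': no prefix
  F='1' vs D='00': no prefix
  F='1' vs A='01': no prefix
No violation found over all pairs.

YES -- this is a valid prefix code. No codeword is a prefix of any other codeword.


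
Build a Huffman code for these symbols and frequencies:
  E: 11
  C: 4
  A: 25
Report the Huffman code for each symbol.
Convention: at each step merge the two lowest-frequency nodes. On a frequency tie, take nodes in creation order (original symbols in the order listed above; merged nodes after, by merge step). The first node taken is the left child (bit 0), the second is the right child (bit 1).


Huffman tree construction:
Step 1: Merge C(4) + E(11) = 15
Step 2: Merge (C+E)(15) + A(25) = 40
Read each symbol's code off the tree from the root (left child = 0, right child = 1).

Codes:
  E: 01 (length 2)
  C: 00 (length 2)
  A: 1 (length 1)
Average code length: 55/40 = 1.3750 bits/symbol


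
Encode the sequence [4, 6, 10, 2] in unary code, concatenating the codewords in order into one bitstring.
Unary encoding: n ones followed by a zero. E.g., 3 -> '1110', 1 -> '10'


Encode each number as n ones followed by a terminating 0:
  4 -> 11110 (5 bits)
  6 -> 1111110 (7 bits)
  10 -> 11111111110 (11 bits)
  2 -> 110 (3 bits)
Total length = 5 + 7 + 11 + 3 = 26 bits.

Unary([4, 6, 10, 2]) = 11110111111011111111110110 (26 bits)


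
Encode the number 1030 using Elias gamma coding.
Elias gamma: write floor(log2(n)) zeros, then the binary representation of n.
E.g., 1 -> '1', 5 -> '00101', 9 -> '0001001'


num_bits = floor(log2(1030)) + 1 = 11
leading_zeros = num_bits - 1 = 10
binary(1030) = 10000000110

Elias gamma(1030) = '0000000000' + '10000000110' = 000000000010000000110 (21 bits)


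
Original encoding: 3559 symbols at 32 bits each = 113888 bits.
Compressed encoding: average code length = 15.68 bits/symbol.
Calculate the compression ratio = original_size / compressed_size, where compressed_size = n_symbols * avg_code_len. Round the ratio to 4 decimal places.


original_size = n_symbols * orig_bits = 3559 * 32 = 113888 bits
compressed_size = n_symbols * avg_code_len = 3559 * 15.68 = 55805.12 bits
ratio = original_size / compressed_size = 113888 / 55805.12 = 2.0408

Compression ratio = 2.0408


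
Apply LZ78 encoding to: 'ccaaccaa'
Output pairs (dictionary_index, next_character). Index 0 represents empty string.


LZ78 encoding steps:
Dictionary: {0: ''}
Step 1: w='' (idx 0), next='c' -> output (0, 'c'), add 'c' as idx 1
Step 2: w='c' (idx 1), next='a' -> output (1, 'a'), add 'ca' as idx 2
Step 3: w='' (idx 0), next='a' -> output (0, 'a'), add 'a' as idx 3
Step 4: w='c' (idx 1), next='c' -> output (1, 'c'), add 'cc' as idx 4
Step 5: w='a' (idx 3), next='a' -> output (3, 'a'), add 'aa' as idx 5


Encoded: [(0, 'c'), (1, 'a'), (0, 'a'), (1, 'c'), (3, 'a')]


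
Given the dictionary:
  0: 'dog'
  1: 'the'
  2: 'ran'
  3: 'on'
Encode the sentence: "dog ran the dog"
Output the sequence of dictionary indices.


Look up each word in the dictionary:
  'dog' -> 0
  'ran' -> 2
  'the' -> 1
  'dog' -> 0

Encoded: [0, 2, 1, 0]


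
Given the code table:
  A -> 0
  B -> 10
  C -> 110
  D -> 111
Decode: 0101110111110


Decoding:
0 -> A
10 -> B
111 -> D
0 -> A
111 -> D
110 -> C


Result: ABDADC


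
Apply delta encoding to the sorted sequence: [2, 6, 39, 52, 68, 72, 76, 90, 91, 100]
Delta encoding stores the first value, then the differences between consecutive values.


First value: 2
Deltas:
  6 - 2 = 4
  39 - 6 = 33
  52 - 39 = 13
  68 - 52 = 16
  72 - 68 = 4
  76 - 72 = 4
  90 - 76 = 14
  91 - 90 = 1
  100 - 91 = 9


Delta encoded: [2, 4, 33, 13, 16, 4, 4, 14, 1, 9]


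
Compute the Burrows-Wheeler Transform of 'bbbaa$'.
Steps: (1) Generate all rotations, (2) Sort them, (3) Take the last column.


Rotations (sorted):
  0: $bbbaa -> last char: a
  1: a$bbba -> last char: a
  2: aa$bbb -> last char: b
  3: baa$bb -> last char: b
  4: bbaa$b -> last char: b
  5: bbbaa$ -> last char: $


BWT = aabbb$


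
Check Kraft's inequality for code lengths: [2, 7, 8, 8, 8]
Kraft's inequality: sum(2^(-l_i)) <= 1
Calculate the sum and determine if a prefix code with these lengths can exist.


Sum = 2^(-2) + 2^(-7) + 2^(-8) + 2^(-8) + 2^(-8)
    = 0.25 + 0.0078125 + 0.00390625 + 0.00390625 + 0.00390625
    = 69/256 = 0.26953125
Since 0.26953125 <= 1, Kraft's inequality IS satisfied.
A prefix code with these lengths CAN exist.

Kraft sum = 0.26953125. Satisfied.


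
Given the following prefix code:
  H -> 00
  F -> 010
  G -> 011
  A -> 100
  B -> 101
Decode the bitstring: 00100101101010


Decoding step by step:
Bits 00 -> H
Bits 100 -> A
Bits 101 -> B
Bits 101 -> B
Bits 010 -> F


Decoded message: HABBF


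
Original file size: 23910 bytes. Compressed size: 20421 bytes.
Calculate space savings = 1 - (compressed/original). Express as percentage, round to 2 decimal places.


ratio = compressed/original = 20421/23910 = 0.854078
savings = 1 - ratio = 1 - 0.854078 = 0.145922
as a percentage: 0.145922 * 100 = 14.59%

Space savings = 1 - 20421/23910 = 14.59%


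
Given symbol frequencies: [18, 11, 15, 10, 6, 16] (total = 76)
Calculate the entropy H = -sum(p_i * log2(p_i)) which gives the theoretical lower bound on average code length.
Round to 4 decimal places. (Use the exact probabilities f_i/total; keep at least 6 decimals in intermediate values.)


Per-symbol terms -p_i * log2(p_i) with p_i = f_i/76:
  p = 18/76 = 0.236842: log2(p) = -2.078003, -p*log2(p) = 0.492158
  p = 11/76 = 0.144737: log2(p) = -2.788496, -p*log2(p) = 0.403598
  p = 15/76 = 0.197368: log2(p) = -2.341037, -p*log2(p) = 0.462047
  p = 10/76 = 0.131579: log2(p) = -2.925999, -p*log2(p) = 0.385000
  p = 6/76 = 0.078947: log2(p) = -3.662965, -p*log2(p) = 0.289181
  p = 16/76 = 0.210526: log2(p) = -2.247928, -p*log2(p) = 0.473248
H = 0.492158 + 0.403598 + 0.462047 + 0.385000 + 0.289181 + 0.473248 = 2.505232

H = 2.5052 bits/symbol


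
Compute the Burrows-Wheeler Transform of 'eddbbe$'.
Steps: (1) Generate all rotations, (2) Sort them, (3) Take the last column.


Rotations (sorted):
  0: $eddbbe -> last char: e
  1: bbe$edd -> last char: d
  2: be$eddb -> last char: b
  3: dbbe$ed -> last char: d
  4: ddbbe$e -> last char: e
  5: e$eddbb -> last char: b
  6: eddbbe$ -> last char: $


BWT = edbdeb$
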